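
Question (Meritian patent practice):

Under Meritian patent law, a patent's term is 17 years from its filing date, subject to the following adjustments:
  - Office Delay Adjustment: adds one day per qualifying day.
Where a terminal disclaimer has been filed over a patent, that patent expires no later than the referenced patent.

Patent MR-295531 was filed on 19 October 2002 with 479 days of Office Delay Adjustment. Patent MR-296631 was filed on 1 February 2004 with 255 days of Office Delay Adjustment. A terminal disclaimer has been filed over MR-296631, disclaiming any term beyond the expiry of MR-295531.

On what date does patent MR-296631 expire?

Natural term of MR-296631:
  Base: filing + 17 years → 1 February 2021.
  Office Delay Adjustment: +255 days → 14 October 2021.
Expiry of referenced patent MR-295531:
  Base: filing + 17 years → 19 October 2019.
  Office Delay Adjustment: +479 days → 9 February 2021.
Terminal disclaimer: MR-296631 expires on the earlier of 14 October 2021 and 9 February 2021.

2021-02-09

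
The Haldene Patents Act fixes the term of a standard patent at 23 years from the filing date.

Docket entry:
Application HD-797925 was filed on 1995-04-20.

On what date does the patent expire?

Filing date + 23 years → 20 April 2018.

2018-04-20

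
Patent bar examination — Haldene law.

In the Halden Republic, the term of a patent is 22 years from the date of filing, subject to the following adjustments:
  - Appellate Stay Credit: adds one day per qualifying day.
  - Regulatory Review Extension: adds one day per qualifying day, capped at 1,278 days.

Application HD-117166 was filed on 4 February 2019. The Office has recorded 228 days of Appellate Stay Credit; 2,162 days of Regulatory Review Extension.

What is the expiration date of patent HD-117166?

March 21, 2045

Base term: filing date + 22 years → 4 February 2041.
Appellate Stay Credit: +228 days → 20 September 2041.
Regulatory Review Extension: 2162 days claimed exceeds the 1278-day cap, so +1278 days → 21 March 2045.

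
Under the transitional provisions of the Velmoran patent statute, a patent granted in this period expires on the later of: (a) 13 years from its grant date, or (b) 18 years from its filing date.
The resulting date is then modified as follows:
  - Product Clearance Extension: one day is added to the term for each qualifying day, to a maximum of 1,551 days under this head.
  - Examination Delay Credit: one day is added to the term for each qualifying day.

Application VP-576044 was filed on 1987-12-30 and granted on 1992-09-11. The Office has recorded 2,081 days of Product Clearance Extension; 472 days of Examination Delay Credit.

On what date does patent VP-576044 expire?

2011-07-15

(a) grant + 13 years → 11 September 2005.
(b) filing + 18 years → 30 December 2005.
Later of the two: 30 December 2005.
Product Clearance Extension: 2081 days claimed exceeds the 1551-day cap, so +1551 days → 30 March 2010.
Examination Delay Credit: +472 days → 15 July 2011.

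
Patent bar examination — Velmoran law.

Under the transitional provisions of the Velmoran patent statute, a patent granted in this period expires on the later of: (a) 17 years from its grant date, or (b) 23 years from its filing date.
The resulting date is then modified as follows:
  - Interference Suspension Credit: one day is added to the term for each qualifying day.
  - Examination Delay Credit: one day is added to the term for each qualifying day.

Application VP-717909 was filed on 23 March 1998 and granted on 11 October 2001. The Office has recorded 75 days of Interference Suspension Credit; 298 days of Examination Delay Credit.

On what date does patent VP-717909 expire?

2022-03-31

(a) grant + 17 years → 11 October 2018.
(b) filing + 23 years → 23 March 2021.
Later of the two: 23 March 2021.
Interference Suspension Credit: +75 days → 6 June 2021.
Examination Delay Credit: +298 days → 31 March 2022.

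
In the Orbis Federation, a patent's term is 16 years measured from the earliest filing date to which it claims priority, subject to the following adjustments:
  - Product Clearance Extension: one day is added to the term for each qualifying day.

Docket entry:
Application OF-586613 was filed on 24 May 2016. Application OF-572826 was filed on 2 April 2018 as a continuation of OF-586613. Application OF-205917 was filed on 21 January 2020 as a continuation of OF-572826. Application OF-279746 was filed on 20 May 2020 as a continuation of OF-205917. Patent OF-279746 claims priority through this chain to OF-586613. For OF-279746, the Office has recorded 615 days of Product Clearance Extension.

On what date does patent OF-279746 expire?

2034-01-29

Earliest priority filing: 24 May 2016.
Base term: 24 May 2016 + 16 years → 24 May 2032.
Product Clearance Extension: +615 days → 29 January 2034.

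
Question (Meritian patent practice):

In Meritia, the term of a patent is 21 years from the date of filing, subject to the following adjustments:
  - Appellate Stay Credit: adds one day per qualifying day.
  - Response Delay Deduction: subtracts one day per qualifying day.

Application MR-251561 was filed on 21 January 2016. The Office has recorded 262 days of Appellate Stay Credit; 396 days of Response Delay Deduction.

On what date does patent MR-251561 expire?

Base term: filing date + 21 years → 21 January 2037.
Appellate Stay Credit: +262 days → 10 October 2037.
Response Delay Deduction: −396 days → 9 September 2036.

2036-09-09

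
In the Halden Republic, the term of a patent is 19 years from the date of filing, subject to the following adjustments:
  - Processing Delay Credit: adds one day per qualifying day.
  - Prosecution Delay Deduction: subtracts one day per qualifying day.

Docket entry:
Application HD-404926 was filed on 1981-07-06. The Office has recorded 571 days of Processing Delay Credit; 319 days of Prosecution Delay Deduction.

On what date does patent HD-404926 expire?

Base term: filing date + 19 years → 6 July 2000.
Processing Delay Credit: +571 days → 28 January 2002.
Prosecution Delay Deduction: −319 days → 15 March 2001.

2001-03-15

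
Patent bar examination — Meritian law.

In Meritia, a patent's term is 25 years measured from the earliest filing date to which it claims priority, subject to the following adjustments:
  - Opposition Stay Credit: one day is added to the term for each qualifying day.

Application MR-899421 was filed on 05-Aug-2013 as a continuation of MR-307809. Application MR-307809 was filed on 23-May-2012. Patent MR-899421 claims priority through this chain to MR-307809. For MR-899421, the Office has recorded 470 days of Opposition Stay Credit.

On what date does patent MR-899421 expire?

2038-09-05

Earliest priority filing: 23 May 2012.
Base term: 23 May 2012 + 25 years → 23 May 2037.
Opposition Stay Credit: +470 days → 5 September 2038.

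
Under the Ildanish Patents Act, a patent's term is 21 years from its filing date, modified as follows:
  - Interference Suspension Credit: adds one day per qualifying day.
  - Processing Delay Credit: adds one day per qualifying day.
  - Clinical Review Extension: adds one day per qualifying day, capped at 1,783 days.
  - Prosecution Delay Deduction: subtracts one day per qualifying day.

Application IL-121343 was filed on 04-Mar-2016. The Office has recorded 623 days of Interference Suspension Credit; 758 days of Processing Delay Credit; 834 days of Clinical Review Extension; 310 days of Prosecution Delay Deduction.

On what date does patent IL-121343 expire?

May 22, 2042

Base term: filing date + 21 years → 4 March 2037.
Interference Suspension Credit: +623 days → 17 November 2038.
Processing Delay Credit: +758 days → 14 December 2040.
Clinical Review Extension: 834 days (within the 1783-day cap) → +834 days → 28 March 2043.
Prosecution Delay Deduction: −310 days → 22 May 2042.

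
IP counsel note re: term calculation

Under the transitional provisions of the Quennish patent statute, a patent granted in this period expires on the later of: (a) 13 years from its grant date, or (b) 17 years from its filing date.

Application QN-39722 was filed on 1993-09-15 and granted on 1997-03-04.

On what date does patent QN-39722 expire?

(a) grant + 13 years → 4 March 2010.
(b) filing + 17 years → 15 September 2010.
Later of the two: 15 September 2010.

2010-09-15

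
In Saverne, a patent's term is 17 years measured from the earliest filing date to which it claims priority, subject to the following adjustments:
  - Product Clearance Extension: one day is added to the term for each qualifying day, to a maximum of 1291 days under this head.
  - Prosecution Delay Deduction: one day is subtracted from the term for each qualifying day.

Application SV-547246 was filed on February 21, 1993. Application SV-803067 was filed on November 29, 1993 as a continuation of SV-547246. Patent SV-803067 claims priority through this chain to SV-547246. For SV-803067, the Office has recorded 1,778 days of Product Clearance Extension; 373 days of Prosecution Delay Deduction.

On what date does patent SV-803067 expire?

2012-08-27

Earliest priority filing: 21 February 1993.
Base term: 21 February 1993 + 17 years → 21 February 2010.
Product Clearance Extension: 1778 days claimed exceeds the 1291-day cap, so +1291 days → 4 September 2013.
Prosecution Delay Deduction: −373 days → 27 August 2012.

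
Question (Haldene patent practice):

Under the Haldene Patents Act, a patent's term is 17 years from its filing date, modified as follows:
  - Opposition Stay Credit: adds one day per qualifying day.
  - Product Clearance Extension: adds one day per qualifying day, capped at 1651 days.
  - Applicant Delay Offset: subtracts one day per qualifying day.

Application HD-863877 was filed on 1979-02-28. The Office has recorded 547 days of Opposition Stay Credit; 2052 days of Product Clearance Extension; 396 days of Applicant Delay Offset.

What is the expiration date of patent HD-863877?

Base term: filing date + 17 years → 28 February 1996.
Opposition Stay Credit: +547 days → 28 August 1997.
Product Clearance Extension: 2052 days claimed exceeds the 1651-day cap, so +1651 days → 6 March 2002.
Applicant Delay Offset: −396 days → 3 February 2001.

February 3, 2001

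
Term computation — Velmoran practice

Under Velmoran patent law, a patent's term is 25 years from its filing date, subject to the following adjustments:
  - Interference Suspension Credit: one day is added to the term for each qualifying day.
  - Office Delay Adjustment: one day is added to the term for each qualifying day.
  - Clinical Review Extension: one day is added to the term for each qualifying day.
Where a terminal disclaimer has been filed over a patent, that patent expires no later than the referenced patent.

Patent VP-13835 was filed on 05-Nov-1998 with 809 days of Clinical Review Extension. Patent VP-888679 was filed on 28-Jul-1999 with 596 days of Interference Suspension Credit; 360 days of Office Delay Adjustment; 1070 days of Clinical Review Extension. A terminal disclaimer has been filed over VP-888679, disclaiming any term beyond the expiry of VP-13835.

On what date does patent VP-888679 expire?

2026-01-22

Natural term of VP-888679:
  Base: filing + 25 years → 28 July 2024.
  Interference Suspension Credit: +596 days → 16 March 2026.
  Office Delay Adjustment: +360 days → 11 March 2027.
  Clinical Review Extension: +1070 days → 13 February 2030.
Expiry of referenced patent VP-13835:
  Base: filing + 25 years → 5 November 2023.
  Clinical Review Extension: +809 days → 22 January 2026.
Terminal disclaimer: VP-888679 expires on the earlier of 13 February 2030 and 22 January 2026.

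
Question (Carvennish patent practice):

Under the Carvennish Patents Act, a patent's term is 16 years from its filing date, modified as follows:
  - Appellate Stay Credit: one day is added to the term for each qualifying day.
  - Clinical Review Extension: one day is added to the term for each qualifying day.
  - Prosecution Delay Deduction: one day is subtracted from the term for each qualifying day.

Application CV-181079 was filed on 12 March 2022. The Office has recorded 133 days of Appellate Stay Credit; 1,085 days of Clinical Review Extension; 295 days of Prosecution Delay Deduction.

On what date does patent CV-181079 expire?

September 20, 2040

Base term: filing date + 16 years → 12 March 2038.
Appellate Stay Credit: +133 days → 23 July 2038.
Clinical Review Extension: +1085 days → 12 July 2041.
Prosecution Delay Deduction: −295 days → 20 September 2040.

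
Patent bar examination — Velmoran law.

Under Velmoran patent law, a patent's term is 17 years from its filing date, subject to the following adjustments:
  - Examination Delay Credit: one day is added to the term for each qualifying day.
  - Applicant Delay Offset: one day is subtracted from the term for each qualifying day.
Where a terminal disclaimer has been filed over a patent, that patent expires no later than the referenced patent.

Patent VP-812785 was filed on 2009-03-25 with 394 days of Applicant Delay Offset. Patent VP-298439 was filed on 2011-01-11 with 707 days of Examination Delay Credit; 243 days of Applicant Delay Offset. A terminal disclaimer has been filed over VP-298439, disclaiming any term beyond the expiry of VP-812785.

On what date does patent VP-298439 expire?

Natural term of VP-298439:
  Base: filing + 17 years → 11 January 2028.
  Examination Delay Credit: +707 days → 18 December 2029.
  Applicant Delay Offset: −243 days → 19 April 2029.
Expiry of referenced patent VP-812785:
  Base: filing + 17 years → 25 March 2026.
  Applicant Delay Offset: −394 days → 24 February 2025.
Terminal disclaimer: VP-298439 expires on the earlier of 19 April 2029 and 24 February 2025.

2025-02-24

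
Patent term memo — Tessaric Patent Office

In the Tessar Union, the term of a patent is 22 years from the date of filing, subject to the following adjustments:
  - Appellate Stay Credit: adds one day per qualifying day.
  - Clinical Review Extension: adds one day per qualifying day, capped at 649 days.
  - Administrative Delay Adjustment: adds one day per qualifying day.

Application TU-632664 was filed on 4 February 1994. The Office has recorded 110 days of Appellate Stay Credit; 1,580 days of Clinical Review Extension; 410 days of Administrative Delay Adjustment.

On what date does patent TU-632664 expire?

Base term: filing date + 22 years → 4 February 2016.
Appellate Stay Credit: +110 days → 24 May 2016.
Clinical Review Extension: 1580 days claimed exceeds the 649-day cap, so +649 days → 4 March 2018.
Administrative Delay Adjustment: +410 days → 18 April 2019.

2019-04-18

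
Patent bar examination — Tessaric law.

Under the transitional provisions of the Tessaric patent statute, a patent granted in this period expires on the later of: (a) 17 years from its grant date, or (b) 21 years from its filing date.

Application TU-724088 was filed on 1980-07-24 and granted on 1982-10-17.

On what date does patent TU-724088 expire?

(a) grant + 17 years → 17 October 1999.
(b) filing + 21 years → 24 July 2001.
Later of the two: 24 July 2001.

2001-07-24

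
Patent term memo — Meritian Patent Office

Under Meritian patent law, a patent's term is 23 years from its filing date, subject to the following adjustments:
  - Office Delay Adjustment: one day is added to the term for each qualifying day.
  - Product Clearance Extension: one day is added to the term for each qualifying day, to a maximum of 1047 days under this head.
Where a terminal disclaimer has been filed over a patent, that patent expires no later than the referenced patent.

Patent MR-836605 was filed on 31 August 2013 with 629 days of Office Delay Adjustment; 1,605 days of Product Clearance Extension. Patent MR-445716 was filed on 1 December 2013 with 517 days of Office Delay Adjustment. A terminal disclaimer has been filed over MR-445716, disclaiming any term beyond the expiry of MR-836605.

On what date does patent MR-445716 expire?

May 2, 2038

Natural term of MR-445716:
  Base: filing + 23 years → 1 December 2036.
  Office Delay Adjustment: +517 days → 2 May 2038.
Expiry of referenced patent MR-836605:
  Base: filing + 23 years → 31 August 2036.
  Office Delay Adjustment: +629 days → 22 May 2038.
  Product Clearance Extension: 1605 days claimed exceeds the 1047-day cap, so +1047 days → 3 April 2041.
Terminal disclaimer: MR-445716 expires on the earlier of 2 May 2038 and 3 April 2041.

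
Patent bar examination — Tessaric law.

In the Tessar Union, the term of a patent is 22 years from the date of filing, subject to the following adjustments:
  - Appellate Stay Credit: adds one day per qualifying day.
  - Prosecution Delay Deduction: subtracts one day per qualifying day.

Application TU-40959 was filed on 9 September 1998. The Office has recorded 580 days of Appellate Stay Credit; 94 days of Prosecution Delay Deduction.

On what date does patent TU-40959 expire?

2022-01-08

Base term: filing date + 22 years → 9 September 2020.
Appellate Stay Credit: +580 days → 12 April 2022.
Prosecution Delay Deduction: −94 days → 8 January 2022.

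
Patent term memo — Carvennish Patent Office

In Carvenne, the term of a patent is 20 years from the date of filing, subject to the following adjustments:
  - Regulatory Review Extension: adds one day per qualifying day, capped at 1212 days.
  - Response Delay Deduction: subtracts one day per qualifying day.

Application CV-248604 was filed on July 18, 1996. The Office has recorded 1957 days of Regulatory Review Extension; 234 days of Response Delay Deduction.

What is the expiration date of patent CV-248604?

March 23, 2019

Base term: filing date + 20 years → 18 July 2016.
Regulatory Review Extension: 1957 days claimed exceeds the 1212-day cap, so +1212 days → 12 November 2019.
Response Delay Deduction: −234 days → 23 March 2019.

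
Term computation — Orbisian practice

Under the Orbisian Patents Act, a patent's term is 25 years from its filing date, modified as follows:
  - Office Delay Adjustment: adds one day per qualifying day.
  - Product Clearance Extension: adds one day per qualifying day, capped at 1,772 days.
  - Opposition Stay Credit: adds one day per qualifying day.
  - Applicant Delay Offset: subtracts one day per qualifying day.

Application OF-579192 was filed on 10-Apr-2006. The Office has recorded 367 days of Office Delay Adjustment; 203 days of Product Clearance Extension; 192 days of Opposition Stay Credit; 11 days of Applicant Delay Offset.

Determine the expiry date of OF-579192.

2033-04-30

Base term: filing date + 25 years → 10 April 2031.
Office Delay Adjustment: +367 days → 11 April 2032.
Product Clearance Extension: 203 days (within the 1772-day cap) → +203 days → 31 October 2032.
Opposition Stay Credit: +192 days → 11 May 2033.
Applicant Delay Offset: −11 days → 30 April 2033.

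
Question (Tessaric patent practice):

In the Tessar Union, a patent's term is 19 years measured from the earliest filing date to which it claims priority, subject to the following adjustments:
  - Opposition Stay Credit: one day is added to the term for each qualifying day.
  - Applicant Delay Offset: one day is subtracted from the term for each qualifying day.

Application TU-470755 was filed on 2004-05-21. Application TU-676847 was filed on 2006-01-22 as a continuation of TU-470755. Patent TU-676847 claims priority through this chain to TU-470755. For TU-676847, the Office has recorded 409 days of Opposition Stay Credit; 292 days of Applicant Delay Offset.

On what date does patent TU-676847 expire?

Earliest priority filing: 21 May 2004.
Base term: 21 May 2004 + 19 years → 21 May 2023.
Opposition Stay Credit: +409 days → 3 July 2024.
Applicant Delay Offset: −292 days → 15 September 2023.

2023-09-15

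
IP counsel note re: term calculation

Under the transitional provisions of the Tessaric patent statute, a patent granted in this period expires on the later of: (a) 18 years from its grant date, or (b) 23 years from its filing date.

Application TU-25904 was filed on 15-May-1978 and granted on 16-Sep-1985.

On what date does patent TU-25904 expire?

2003-09-16

(a) grant + 18 years → 16 September 2003.
(b) filing + 23 years → 15 May 2001.
Later of the two: 16 September 2003.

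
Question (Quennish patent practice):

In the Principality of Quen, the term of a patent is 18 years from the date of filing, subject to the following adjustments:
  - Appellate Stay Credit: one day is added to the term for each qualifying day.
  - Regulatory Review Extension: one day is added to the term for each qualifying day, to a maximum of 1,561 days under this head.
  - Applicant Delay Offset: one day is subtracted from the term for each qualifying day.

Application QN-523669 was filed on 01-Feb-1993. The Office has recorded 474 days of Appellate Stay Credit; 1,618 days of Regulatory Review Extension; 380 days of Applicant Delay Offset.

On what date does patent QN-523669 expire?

Base term: filing date + 18 years → 1 February 2011.
Appellate Stay Credit: +474 days → 20 May 2012.
Regulatory Review Extension: 1618 days claimed exceeds the 1561-day cap, so +1561 days → 28 August 2016.
Applicant Delay Offset: −380 days → 14 August 2015.

August 14, 2015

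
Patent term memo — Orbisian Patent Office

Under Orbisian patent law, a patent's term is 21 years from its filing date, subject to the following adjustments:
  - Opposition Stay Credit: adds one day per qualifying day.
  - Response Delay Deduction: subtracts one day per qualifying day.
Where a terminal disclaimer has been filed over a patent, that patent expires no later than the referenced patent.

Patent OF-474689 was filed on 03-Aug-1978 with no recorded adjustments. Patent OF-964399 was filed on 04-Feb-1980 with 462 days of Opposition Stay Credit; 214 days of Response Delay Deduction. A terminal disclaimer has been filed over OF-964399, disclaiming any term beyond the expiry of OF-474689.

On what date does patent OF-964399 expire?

Natural term of OF-964399:
  Base: filing + 21 years → 4 February 2001.
  Opposition Stay Credit: +462 days → 12 May 2002.
  Response Delay Deduction: −214 days → 10 October 2001.
Expiry of referenced patent OF-474689:
  Base: filing + 21 years → 3 August 1999.
Terminal disclaimer: OF-964399 expires on the earlier of 10 October 2001 and 3 August 1999.

1999-08-03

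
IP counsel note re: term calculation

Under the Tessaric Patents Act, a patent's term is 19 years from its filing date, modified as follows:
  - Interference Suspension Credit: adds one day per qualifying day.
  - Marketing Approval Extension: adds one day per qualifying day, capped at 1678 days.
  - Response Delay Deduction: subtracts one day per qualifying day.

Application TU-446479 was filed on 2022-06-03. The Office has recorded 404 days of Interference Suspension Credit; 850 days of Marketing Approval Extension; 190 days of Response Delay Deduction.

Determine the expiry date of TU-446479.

Base term: filing date + 19 years → 3 June 2041.
Interference Suspension Credit: +404 days → 12 July 2042.
Marketing Approval Extension: 850 days (within the 1678-day cap) → +850 days → 8 November 2044.
Response Delay Deduction: −190 days → 2 May 2044.

2044-05-02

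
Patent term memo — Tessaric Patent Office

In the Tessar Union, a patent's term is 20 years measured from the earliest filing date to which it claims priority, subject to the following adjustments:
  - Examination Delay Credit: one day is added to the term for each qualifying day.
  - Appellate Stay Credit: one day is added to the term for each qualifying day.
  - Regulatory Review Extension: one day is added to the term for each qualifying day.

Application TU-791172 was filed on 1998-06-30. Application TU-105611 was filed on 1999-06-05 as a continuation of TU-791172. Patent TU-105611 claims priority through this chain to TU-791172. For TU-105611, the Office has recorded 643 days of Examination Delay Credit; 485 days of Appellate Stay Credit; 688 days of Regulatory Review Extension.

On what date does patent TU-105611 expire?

Earliest priority filing: 30 June 1998.
Base term: 30 June 1998 + 20 years → 30 June 2018.
Examination Delay Credit: +643 days → 3 April 2020.
Appellate Stay Credit: +485 days → 1 August 2021.
Regulatory Review Extension: +688 days → 20 June 2023.

2023-06-20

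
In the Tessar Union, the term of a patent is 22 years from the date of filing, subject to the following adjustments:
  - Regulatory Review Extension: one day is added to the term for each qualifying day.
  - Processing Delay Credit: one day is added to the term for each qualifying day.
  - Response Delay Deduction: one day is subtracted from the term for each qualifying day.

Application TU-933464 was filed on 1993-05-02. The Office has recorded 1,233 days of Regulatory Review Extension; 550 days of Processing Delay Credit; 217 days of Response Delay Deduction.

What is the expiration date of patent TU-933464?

2019-08-15

Base term: filing date + 22 years → 2 May 2015.
Regulatory Review Extension: +1233 days → 16 September 2018.
Processing Delay Credit: +550 days → 19 March 2020.
Response Delay Deduction: −217 days → 15 August 2019.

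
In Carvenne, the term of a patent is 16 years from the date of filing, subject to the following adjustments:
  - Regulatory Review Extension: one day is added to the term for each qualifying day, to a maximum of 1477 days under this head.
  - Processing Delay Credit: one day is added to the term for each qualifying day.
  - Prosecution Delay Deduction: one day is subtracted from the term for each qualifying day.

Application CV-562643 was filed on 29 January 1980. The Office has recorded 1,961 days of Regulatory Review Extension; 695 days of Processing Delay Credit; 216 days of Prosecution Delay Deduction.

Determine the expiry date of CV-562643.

Base term: filing date + 16 years → 29 January 1996.
Regulatory Review Extension: 1961 days claimed exceeds the 1477-day cap, so +1477 days → 14 February 2000.
Processing Delay Credit: +695 days → 9 January 2002.
Prosecution Delay Deduction: −216 days → 7 June 2001.

2001-06-07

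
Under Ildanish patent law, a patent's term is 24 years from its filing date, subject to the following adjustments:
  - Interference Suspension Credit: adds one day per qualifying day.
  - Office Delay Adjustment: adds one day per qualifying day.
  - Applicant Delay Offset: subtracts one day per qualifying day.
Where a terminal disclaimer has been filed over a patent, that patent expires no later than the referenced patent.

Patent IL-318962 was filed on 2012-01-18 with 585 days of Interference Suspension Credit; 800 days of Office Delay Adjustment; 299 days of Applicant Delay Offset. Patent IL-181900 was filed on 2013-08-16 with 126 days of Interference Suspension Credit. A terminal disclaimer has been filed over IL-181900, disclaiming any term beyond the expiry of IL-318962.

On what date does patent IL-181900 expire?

2037-12-20

Natural term of IL-181900:
  Base: filing + 24 years → 16 August 2037.
  Interference Suspension Credit: +126 days → 20 December 2037.
Expiry of referenced patent IL-318962:
  Base: filing + 24 years → 18 January 2036.
  Interference Suspension Credit: +585 days → 25 August 2037.
  Office Delay Adjustment: +800 days → 3 November 2039.
  Applicant Delay Offset: −299 days → 8 January 2039.
Terminal disclaimer: IL-181900 expires on the earlier of 20 December 2037 and 8 January 2039.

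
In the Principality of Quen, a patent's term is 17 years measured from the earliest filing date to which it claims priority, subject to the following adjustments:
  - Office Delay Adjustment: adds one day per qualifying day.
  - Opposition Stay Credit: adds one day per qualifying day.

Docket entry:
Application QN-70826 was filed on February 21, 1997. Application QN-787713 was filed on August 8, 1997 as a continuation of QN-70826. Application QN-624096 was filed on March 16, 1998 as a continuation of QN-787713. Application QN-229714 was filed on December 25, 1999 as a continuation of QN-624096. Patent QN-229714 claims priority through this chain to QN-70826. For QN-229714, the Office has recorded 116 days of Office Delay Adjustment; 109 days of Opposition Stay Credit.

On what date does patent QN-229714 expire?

October 4, 2014

Earliest priority filing: 21 February 1997.
Base term: 21 February 1997 + 17 years → 21 February 2014.
Office Delay Adjustment: +116 days → 17 June 2014.
Opposition Stay Credit: +109 days → 4 October 2014.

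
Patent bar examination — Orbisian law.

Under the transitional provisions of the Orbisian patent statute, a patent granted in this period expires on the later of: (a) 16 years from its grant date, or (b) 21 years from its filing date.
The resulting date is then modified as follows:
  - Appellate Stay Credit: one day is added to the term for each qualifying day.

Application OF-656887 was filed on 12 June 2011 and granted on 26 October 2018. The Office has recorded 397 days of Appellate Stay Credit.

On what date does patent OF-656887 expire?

2035-11-27

(a) grant + 16 years → 26 October 2034.
(b) filing + 21 years → 12 June 2032.
Later of the two: 26 October 2034.
Appellate Stay Credit: +397 days → 27 November 2035.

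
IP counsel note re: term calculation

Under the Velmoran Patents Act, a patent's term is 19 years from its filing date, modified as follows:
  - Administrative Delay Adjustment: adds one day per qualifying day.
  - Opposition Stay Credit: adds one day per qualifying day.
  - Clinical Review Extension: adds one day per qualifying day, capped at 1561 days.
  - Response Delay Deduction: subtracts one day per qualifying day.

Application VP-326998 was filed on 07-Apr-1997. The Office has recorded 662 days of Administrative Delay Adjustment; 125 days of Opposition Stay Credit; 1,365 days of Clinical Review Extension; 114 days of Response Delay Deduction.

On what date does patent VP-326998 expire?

Base term: filing date + 19 years → 7 April 2016.
Administrative Delay Adjustment: +662 days → 29 January 2018.
Opposition Stay Credit: +125 days → 3 June 2018.
Clinical Review Extension: 1365 days (within the 1561-day cap) → +1365 days → 27 February 2022.
Response Delay Deduction: −114 days → 5 November 2021.

November 5, 2021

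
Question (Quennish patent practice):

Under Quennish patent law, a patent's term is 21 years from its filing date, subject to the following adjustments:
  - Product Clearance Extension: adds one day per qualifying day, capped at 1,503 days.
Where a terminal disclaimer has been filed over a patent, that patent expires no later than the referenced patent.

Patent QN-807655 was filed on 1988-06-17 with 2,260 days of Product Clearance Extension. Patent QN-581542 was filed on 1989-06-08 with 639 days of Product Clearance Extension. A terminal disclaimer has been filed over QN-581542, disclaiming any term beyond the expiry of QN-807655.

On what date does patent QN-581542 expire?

March 8, 2012

Natural term of QN-581542:
  Base: filing + 21 years → 8 June 2010.
  Product Clearance Extension: 639 days (within the 1503-day cap) → +639 days → 8 March 2012.
Expiry of referenced patent QN-807655:
  Base: filing + 21 years → 17 June 2009.
  Product Clearance Extension: 2260 days claimed exceeds the 1503-day cap, so +1503 days → 29 July 2013.
Terminal disclaimer: QN-581542 expires on the earlier of 8 March 2012 and 29 July 2013.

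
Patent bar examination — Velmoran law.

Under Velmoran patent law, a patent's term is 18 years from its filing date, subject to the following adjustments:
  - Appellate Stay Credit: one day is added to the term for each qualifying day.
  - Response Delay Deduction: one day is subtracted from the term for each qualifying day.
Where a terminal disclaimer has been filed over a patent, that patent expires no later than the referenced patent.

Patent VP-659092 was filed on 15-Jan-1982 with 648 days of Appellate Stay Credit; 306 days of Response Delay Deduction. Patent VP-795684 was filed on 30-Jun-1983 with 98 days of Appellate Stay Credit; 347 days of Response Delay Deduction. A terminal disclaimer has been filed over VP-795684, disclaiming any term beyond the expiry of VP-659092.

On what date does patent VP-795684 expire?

2000-10-24

Natural term of VP-795684:
  Base: filing + 18 years → 30 June 2001.
  Appellate Stay Credit: +98 days → 6 October 2001.
  Response Delay Deduction: −347 days → 24 October 2000.
Expiry of referenced patent VP-659092:
  Base: filing + 18 years → 15 January 2000.
  Appellate Stay Credit: +648 days → 24 October 2001.
  Response Delay Deduction: −306 days → 22 December 2000.
Terminal disclaimer: VP-795684 expires on the earlier of 24 October 2000 and 22 December 2000.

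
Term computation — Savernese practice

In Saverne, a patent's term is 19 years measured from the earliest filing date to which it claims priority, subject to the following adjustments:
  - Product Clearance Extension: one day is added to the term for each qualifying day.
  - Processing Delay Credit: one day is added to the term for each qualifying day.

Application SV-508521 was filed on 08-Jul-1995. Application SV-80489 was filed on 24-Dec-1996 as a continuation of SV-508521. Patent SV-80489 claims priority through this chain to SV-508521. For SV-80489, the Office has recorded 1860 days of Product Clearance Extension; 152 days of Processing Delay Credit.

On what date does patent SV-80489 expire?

Earliest priority filing: 8 July 1995.
Base term: 8 July 1995 + 19 years → 8 July 2014.
Product Clearance Extension: +1860 days → 11 August 2019.
Processing Delay Credit: +152 days → 10 January 2020.

January 10, 2020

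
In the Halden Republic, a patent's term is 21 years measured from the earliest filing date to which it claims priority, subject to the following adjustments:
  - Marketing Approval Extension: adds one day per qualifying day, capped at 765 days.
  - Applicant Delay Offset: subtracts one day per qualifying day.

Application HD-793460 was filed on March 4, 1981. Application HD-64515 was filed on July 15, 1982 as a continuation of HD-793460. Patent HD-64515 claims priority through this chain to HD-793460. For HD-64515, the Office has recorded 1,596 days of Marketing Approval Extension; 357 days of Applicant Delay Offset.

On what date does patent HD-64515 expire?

April 16, 2003

Earliest priority filing: 4 March 1981.
Base term: 4 March 1981 + 21 years → 4 March 2002.
Marketing Approval Extension: 1596 days claimed exceeds the 765-day cap, so +765 days → 7 April 2004.
Applicant Delay Offset: −357 days → 16 April 2003.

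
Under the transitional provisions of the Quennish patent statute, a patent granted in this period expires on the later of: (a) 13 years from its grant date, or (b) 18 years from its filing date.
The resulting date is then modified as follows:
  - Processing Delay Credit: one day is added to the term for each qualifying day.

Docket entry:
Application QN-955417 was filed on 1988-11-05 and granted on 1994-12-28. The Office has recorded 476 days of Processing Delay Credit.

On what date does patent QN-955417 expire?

(a) grant + 13 years → 28 December 2007.
(b) filing + 18 years → 5 November 2006.
Later of the two: 28 December 2007.
Processing Delay Credit: +476 days → 17 April 2009.

April 17, 2009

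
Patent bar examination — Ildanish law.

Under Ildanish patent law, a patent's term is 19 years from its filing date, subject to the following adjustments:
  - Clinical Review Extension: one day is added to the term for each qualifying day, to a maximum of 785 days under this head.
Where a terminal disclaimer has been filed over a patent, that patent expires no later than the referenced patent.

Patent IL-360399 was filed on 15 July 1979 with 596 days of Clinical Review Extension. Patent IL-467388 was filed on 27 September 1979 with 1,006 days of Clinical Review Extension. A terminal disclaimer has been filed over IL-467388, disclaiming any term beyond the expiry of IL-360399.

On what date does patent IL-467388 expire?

Natural term of IL-467388:
  Base: filing + 19 years → 27 September 1998.
  Clinical Review Extension: 1006 days claimed exceeds the 785-day cap, so +785 days → 20 November 2000.
Expiry of referenced patent IL-360399:
  Base: filing + 19 years → 15 July 1998.
  Clinical Review Extension: 596 days (within the 785-day cap) → +596 days → 2 March 2000.
Terminal disclaimer: IL-467388 expires on the earlier of 20 November 2000 and 2 March 2000.

March 2, 2000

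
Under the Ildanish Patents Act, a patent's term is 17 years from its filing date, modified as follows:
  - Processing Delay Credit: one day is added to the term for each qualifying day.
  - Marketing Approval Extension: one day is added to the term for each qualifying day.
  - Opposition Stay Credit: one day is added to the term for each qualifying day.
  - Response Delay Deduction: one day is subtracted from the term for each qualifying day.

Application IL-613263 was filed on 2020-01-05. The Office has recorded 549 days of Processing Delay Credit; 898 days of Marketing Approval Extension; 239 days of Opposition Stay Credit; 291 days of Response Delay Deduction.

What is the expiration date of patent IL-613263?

Base term: filing date + 17 years → 5 January 2037.
Processing Delay Credit: +549 days → 8 July 2038.
Marketing Approval Extension: +898 days → 22 December 2040.
Opposition Stay Credit: +239 days → 18 August 2041.
Response Delay Deduction: −291 days → 31 October 2040.

2040-10-31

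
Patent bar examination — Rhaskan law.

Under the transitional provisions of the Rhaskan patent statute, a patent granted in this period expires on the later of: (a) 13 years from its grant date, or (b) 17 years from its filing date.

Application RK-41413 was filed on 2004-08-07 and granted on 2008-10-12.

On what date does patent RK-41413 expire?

October 12, 2021

(a) grant + 13 years → 12 October 2021.
(b) filing + 17 years → 7 August 2021.
Later of the two: 12 October 2021.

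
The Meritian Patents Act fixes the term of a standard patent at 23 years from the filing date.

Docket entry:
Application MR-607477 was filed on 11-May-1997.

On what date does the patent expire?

Filing date + 23 years → 11 May 2020.

May 11, 2020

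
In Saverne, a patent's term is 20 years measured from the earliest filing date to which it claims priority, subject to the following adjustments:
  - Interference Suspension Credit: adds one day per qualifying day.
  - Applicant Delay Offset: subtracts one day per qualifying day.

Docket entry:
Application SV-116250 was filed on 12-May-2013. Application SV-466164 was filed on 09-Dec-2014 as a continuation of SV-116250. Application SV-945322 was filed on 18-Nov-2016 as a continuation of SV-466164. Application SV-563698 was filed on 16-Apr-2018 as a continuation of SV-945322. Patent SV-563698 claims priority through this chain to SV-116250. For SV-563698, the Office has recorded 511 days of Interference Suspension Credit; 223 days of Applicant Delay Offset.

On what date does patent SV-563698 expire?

Earliest priority filing: 12 May 2013.
Base term: 12 May 2013 + 20 years → 12 May 2033.
Interference Suspension Credit: +511 days → 5 October 2034.
Applicant Delay Offset: −223 days → 24 February 2034.

February 24, 2034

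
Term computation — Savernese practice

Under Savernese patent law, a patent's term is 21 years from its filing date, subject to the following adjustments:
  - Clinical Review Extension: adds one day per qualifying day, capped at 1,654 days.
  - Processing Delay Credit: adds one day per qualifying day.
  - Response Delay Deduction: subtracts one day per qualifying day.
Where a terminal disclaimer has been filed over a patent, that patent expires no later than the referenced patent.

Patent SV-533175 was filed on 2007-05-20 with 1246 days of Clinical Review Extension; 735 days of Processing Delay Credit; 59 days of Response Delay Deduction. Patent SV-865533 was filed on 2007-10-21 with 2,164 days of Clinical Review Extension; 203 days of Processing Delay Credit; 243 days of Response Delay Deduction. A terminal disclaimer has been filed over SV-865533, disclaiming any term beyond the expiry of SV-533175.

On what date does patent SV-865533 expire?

Natural term of SV-865533:
  Base: filing + 21 years → 21 October 2028.
  Clinical Review Extension: 2164 days claimed exceeds the 1654-day cap, so +1654 days → 2 May 2033.
  Processing Delay Credit: +203 days → 21 November 2033.
  Response Delay Deduction: −243 days → 23 March 2033.
Expiry of referenced patent SV-533175:
  Base: filing + 21 years → 20 May 2028.
  Clinical Review Extension: 1246 days (within the 1654-day cap) → +1246 days → 18 October 2031.
  Processing Delay Credit: +735 days → 22 October 2033.
  Response Delay Deduction: −59 days → 24 August 2033.
Terminal disclaimer: SV-865533 expires on the earlier of 23 March 2033 and 24 August 2033.

2033-03-23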